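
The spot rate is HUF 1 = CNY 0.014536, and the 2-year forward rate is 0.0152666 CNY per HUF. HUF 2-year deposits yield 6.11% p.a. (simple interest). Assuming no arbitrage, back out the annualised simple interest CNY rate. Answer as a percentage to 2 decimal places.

8.93%

T = 2 years.
CIP gives F = S · g_CNY/g_HUF, so g_CNY/g_HUF = 0.0152666/0.014536 = 1.0502614.
HUF growth factor: 1 + 0.0611×2 = 1.122200.
Hence g_CNY = 1.1786033.
r = (1.1786033 − 1)/2 = 0.089302 → 8.93%.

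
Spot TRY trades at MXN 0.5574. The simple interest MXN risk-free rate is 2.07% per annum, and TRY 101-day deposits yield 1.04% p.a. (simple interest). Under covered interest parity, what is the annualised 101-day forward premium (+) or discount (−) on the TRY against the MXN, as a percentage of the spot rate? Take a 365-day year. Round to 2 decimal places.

+1.03%

T = 101/365 years.
No-arbitrage forward: 0.5574 × 1.0057279 / 1.0028778 = 0.5589841 MXN/TRY.
(F − S)/S ÷ T = (0.5589841 − 0.5574)/0.5574/(101/365) = 0.010270 → 1.03%.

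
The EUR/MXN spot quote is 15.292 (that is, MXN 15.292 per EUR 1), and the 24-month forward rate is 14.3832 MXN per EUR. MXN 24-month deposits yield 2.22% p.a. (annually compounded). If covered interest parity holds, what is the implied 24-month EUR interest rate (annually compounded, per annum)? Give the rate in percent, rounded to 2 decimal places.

5.40%

T = 2 years.
CIP gives F = S · g_MXN/g_EUR, so g_MXN/g_EUR = 14.3832/15.292 = 0.9405702.
MXN growth factor: (1 + 0.0222)^2 = 1.0448928.
Hence g_EUR = 1.1109142.
r = 1.1109142^(1/2) − 1 = 0.053999 → 5.40%.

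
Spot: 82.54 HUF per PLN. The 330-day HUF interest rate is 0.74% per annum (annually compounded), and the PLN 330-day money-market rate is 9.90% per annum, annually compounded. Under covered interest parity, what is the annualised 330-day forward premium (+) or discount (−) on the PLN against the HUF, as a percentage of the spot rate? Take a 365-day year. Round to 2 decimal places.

-8.37%

T = 330/365 years.
No-arbitrage forward: 82.54 × 1.006688 / 1.0890966 = 76.29445 HUF/PLN.
Annualised premium = (F − S)/S × (1/T) = (76.29445 − 82.54)/82.54 ÷ (330/365) = -8.37%.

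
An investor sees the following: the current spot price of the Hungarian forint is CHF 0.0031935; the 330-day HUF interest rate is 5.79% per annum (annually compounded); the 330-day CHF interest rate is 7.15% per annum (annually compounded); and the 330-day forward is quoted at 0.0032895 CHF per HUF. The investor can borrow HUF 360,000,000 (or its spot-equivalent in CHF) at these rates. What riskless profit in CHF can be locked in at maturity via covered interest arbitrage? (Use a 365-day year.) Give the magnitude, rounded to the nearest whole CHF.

CHF 22,313

T = 330/365 years.
Invest the HUF and cover forward: 360,000,000 × 1.052205609 × 0.0032895 = CHF 1,246,042.93.
Convert at spot and invest in CHF: 360,000,000 × 0.0031935 × 1.064427812 = CHF 1,223,730.08.
The quoted forward overvalues HUF, so borrow CHF, buy HUF at spot, deposit the HUF at 5.79%, and sell the proceeds forward at 0.0032895.
The gap between the two covered legs is CHF 22,313.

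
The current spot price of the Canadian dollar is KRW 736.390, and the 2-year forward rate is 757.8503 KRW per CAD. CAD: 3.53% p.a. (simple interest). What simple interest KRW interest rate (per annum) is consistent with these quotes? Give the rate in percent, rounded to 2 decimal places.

5.09%

T = 2 years.
CIP gives F = S · g_KRW/g_CAD, so g_KRW/g_CAD = 757.8503/736.39 = 1.0291426.
CAD growth factor: 1 + 0.0353×2 = 1.070600.
So the KRW growth factor = 1.1018001.
r = (1.1018001 − 1)/2 = 0.050900 → 5.09%.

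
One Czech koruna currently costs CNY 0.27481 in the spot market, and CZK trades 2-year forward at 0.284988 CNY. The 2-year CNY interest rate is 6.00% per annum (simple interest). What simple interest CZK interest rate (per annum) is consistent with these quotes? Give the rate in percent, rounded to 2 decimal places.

4.00%

T = 2 years.
By CIP, F/S equals the CNY-to-CZK growth ratio: 0.284988/0.27481 = 1.0370365.
The CNY side grows by 1 + 0.0600×2 = 1.120000.
That pins the CZK growth at 1.0800006.
r = (1.0800006 − 1)/2 = 0.040000 → 4.00%.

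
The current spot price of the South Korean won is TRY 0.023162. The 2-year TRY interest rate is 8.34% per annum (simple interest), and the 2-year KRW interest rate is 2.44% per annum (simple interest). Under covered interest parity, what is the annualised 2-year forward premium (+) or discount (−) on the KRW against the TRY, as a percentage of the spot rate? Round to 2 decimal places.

T = 2 years.
No-arbitrage forward: 0.023162 × 1.166800 / 1.048800 = 0.025767946 TRY/KRW.
(F − S)/S ÷ T = (0.025767946 − 0.023162)/0.023162/2 = 0.056255 → 5.63%.

+5.63%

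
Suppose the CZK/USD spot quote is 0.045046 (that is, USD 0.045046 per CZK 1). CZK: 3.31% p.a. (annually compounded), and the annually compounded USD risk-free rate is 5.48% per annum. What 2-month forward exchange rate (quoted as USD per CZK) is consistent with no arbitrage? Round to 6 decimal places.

0.045202

T = 2/12 years.
Growth of 1 USD over T: (1 + 0.0548)^(2/12) = 1.0089315.
Growth of 1 CZK over T: (1 + 0.0331)^(2/12) = 1.0054421.
CIP: F = S · (grow USD)/(grow CZK) = 0.045046 × 1.0089315/1.0054421 = 0.04520233 USD per CZK.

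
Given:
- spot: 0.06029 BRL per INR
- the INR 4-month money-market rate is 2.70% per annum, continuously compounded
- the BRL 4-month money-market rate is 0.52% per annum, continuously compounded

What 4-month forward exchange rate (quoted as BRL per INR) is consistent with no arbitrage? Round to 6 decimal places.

0.059853

T = 4/12 years.
BRL accumulates by e^(0.0052×4/12) = 1.0017348.
Growth of 1 INR over T: e^(0.0270×4/12) = 1.0090406.
CIP: F = S · (grow BRL)/(grow INR) = 0.06029 × 1.0017348/1.0090406 = 0.05985348 BRL per INR.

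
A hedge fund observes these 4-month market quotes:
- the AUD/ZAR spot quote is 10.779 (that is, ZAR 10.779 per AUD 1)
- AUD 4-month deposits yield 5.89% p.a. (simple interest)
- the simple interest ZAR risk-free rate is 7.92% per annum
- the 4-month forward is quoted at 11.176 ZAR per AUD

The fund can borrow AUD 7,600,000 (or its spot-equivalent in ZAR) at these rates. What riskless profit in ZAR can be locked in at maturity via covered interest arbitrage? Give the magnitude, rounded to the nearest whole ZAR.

ZAR 2,522,110

T = 4/12 years.
Keep in AUD, deliver into the forward: 7,600,000·1.0196333333·11.176 = ZAR 86,605,208.21.
Swap to ZAR now, deposit: 7,600,000·10.779·1.026400 = ZAR 84,083,098.56.
The quoted forward overvalues AUD, so borrow ZAR, buy AUD at spot, deposit the AUD at 5.89%, and sell the proceeds forward at 11.176.
The gap between the two covered legs is ZAR 2,522,110.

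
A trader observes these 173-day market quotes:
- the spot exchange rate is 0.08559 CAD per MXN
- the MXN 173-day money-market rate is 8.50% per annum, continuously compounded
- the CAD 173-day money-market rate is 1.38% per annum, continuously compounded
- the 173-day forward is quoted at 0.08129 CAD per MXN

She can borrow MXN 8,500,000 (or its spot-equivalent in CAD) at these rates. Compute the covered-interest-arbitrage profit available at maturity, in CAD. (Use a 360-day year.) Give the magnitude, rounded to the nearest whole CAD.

T = 173/360 years.
Invest the MXN and cover forward: 8,500,000 × 1.04169295 × 0.08129 = CAD 719,773.37.
Convert at spot and invest in CAD: 8,500,000 × 0.08559 × 1.0066537 = CAD 732,355.67.
The quoted forward undervalues MXN, so borrow MXN, convert to CAD at spot, deposit the CAD at 1.38%, and buy MXN forward at 0.08129 to cover the loan.
Profit = 732,355.67 − 719,773.37 = CAD 12,582.

CAD 12,582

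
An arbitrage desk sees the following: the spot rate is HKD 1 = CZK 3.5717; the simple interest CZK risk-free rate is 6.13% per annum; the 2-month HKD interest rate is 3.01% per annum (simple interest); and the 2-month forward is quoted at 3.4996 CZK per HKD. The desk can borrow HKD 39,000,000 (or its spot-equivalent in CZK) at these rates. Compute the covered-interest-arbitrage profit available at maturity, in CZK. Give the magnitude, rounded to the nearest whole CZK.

T = 2/12 years.
Invest the HKD and cover forward: 39,000,000 × 1.00501666667 × 3.4996 = CZK 137,169,096.74.
Convert at spot and invest in CZK: 39,000,000 × 3.5717 × 1.01021666667 = CZK 140,719,443.87.
The quoted forward undervalues HKD, so borrow HKD, convert to CZK at spot, deposit the CZK at 6.13%, and buy HKD forward at 3.4996 to cover the loan.
Profit = 140,719,443.87 − 137,169,096.74 = CZK 3,550,347.

CZK 3,550,347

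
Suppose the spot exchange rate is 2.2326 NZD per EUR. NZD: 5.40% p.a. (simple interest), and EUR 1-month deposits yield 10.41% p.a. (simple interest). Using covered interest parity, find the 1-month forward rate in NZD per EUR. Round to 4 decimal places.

T = 1/12 years.
NZD accumulates by 1 + 0.0540×1/12 = 1.004500.
EUR growth factor: 1 + 0.1041×1/12 = 1.008675.
CIP: F = S · (grow NZD)/(grow EUR) = 2.2326 × 1.004500/1.008675 = 2.223359 NZD per EUR.

2.2234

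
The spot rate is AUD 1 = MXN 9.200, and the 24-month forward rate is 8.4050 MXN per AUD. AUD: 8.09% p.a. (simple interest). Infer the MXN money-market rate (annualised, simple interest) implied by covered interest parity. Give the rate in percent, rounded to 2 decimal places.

3.07%

T = 2 years.
CIP gives F = S · g_MXN/g_AUD, so g_MXN/g_AUD = 8.405/9.2 = 0.9135870.
The AUD side grows by 1 + 0.0809×2 = 1.161800.
That pins the MXN growth at 1.0614054.
(1.0614054 − 1)/T = 0.030703, i.e. 3.07%.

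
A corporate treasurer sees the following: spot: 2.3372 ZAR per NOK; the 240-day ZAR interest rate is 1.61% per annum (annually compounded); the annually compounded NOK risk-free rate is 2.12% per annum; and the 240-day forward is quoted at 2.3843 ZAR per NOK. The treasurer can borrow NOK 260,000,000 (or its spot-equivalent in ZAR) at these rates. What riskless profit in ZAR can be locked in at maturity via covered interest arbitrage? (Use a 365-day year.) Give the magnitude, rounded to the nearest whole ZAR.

T = 240/365 years.
Route A — deposit NOK, sell forward: 260,000,000 × 1.0138895971 × 2.3843 = ZAR 628,528,411.26.
Route B — convert at spot, deposit ZAR: 260,000,000 × 2.3372 × 1.01055732483 = ZAR 614,087,390.69.
The quoted forward overvalues NOK, so borrow ZAR, buy NOK at spot, deposit the NOK at 2.12%, and sell the proceeds forward at 2.3843.
Arbitrage profit = |628,528,411.26 − 614,087,390.69| = ZAR 14,441,021.

ZAR 14,441,021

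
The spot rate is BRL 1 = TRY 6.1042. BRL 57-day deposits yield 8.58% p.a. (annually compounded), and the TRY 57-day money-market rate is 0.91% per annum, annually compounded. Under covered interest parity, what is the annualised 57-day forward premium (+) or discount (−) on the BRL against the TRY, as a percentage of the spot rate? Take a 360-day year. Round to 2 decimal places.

-7.28%

T = 57/360 years.
F = S · g_TRY/g_BRL = 6.1042 × 1.0014353/1.0131188 = 6.0338051.
Annualised premium = (F − S)/S × (1/T) = (6.0338051 − 6.1042)/6.1042 ÷ (57/360) = -7.28%.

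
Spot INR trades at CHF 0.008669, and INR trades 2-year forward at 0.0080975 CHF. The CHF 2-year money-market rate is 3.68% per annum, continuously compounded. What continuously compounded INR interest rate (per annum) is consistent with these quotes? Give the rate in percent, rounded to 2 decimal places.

T = 2 years.
CIP gives F = S · g_CHF/g_INR, so g_CHF/g_INR = 0.0080975/0.008669 = 0.9340754.
CHF growth factor: e^(0.0368×2) = 1.0763762.
That pins the INR growth at 1.152344.
Take logs: ln 1.152344 / 2 = 0.070899, so 7.09%.

7.09%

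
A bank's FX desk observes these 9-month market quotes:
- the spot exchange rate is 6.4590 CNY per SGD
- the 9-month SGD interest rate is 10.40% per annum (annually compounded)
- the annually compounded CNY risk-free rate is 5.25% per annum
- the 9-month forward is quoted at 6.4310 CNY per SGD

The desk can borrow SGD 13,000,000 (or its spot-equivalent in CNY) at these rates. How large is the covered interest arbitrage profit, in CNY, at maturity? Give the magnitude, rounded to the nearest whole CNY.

CNY 2,790,768

T = 9/12 years.
Invest the SGD and cover forward: 13,000,000 × 1.0770275314 × 6.4310 = CNY 90,042,732.71.
Convert at spot and invest in CNY: 13,000,000 × 6.4590 × 1.0391220926 = CNY 87,251,964.75.
The quoted forward overvalues SGD, so borrow CNY, buy SGD at spot, deposit the SGD at 10.40%, and sell the proceeds forward at 6.4310.
The gap between the two covered legs is CNY 2,790,768.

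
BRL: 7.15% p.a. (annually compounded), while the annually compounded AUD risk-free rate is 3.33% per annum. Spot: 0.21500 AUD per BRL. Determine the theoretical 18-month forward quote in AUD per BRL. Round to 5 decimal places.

0.20361

T = 18/12 years.
AUD accumulates by (1 + 0.0333)^(18/12) = 1.0503636.
BRL accumulates by (1 + 0.0715)^(18/12) = 1.1091448.
Forward (AUD per BRL) = 0.215 × 1.0503636 / 1.1091448 = 0.2036057.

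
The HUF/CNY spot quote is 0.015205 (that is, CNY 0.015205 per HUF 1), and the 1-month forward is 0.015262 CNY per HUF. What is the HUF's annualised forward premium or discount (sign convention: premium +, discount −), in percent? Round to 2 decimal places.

T = 1/12 years.
(F − S)/S = (0.015262 − 0.015205)/0.015205 = 0.0037488.
×(1/T) gives 4.50% p.a.

+4.50%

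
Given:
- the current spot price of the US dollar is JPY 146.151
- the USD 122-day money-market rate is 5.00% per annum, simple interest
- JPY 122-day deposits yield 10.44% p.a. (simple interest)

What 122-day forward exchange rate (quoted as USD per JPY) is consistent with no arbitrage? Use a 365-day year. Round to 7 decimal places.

0.0067220

T = 122/365 years.
JPY growth factor: 1 + 0.1044×122/365 = 1.0348953.
Growth of 1 USD over T: 1 + 0.0500×122/365 = 1.0167123.
So F = 146.151 × 1.0348953 / 1.0167123 = 148.7648 (JPY/USD).
Invert for USD per JPY: 1 / 148.7648 = 0.0067220.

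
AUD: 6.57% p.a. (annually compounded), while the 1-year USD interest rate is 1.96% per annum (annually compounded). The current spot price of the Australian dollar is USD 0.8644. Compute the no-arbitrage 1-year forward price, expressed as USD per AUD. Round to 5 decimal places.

0.82701

T = 1 year.
USD accumulates by (1 + 0.0196)^1 = 1.019600.
Growth of 1 AUD over T: (1 + 0.0657)^1 = 1.065700.
Forward (USD per AUD) = 0.8644 × 1.019600 / 1.065700 = 0.8270078.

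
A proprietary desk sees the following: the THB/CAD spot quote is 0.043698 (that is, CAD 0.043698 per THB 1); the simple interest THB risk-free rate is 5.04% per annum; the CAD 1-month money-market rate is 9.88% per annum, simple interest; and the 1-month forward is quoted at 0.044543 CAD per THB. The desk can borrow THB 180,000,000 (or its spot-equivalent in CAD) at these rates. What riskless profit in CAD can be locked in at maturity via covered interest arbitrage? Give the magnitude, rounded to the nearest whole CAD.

CAD 121,014

T = 1/12 years.
Keep in THB, deliver into the forward: 180,000,000·1.004200·0.044543 = CAD 8,051,414.51.
Swap to CAD now, deposit: 180,000,000·0.043698·1.008233333 = CAD 7,930,400.43.
The quoted forward overvalues THB, so borrow CAD, buy THB at spot, deposit the THB at 5.04%, and sell the proceeds forward at 0.044543.
Arbitrage profit = |8,051,414.51 − 7,930,400.43| = CAD 121,014.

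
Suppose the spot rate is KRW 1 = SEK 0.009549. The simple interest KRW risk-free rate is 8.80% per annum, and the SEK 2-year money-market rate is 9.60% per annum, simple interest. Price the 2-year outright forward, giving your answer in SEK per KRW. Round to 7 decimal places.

0.0096789

T = 2 years.
SEK growth factor: 1 + 0.0960×2 = 1.192000.
KRW growth factor: 1 + 0.0880×2 = 1.176000.
Forward (SEK per KRW) = 0.009549 × 1.192000 / 1.176000 = 0.009678918.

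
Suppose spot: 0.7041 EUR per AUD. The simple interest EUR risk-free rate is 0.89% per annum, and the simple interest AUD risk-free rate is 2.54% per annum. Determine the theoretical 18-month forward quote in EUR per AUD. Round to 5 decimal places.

T = 18/12 years.
EUR growth factor: 1 + 0.0089×18/12 = 1.013350.
Growth of 1 AUD over T: 1 + 0.0254×18/12 = 1.038100.
CIP: F = S · (grow EUR)/(grow AUD) = 0.7041 × 1.013350/1.038100 = 0.6873131 EUR per AUD.

0.68731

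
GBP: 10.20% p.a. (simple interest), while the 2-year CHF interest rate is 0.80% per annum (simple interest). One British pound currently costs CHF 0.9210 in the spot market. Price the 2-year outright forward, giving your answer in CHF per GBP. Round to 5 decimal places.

T = 2 years.
CHF growth factor: 1 + 0.0080×2 = 1.016000.
GBP growth factor: 1 + 0.1020×2 = 1.204000.
Forward (CHF per GBP) = 0.921 × 1.016000 / 1.204000 = 0.7771894.

0.77719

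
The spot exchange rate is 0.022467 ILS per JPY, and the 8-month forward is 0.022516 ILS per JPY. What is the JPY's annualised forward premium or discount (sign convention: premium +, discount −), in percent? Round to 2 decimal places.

+0.33%

T = 8/12 years.
Period premium: (0.022516 − 0.022467)/0.022467 = 0.0021810.
×(1/T) gives 0.33% p.a.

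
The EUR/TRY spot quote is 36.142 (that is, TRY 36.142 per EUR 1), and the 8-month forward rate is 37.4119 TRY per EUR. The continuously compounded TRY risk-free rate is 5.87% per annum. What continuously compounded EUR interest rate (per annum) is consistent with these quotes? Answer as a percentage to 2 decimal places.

T = 8/12 years.
F/S = 37.4119/36.142 = 1.0351364 = (growth of TRY) / (growth of EUR).
The TRY side grows by e^(0.0587×8/12) = 1.0399091.
Hence g_EUR = 1.0046107.
r = ln(1.0046107)/(8/12) = 0.006900 → 0.69%.

0.69%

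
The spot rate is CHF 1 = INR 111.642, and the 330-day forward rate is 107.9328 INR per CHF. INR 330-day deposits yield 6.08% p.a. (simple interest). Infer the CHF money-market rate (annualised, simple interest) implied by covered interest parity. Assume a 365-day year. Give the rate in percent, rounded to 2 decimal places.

T = 330/365 years.
F/S = 107.9328/111.642 = 0.9667759 = (growth of INR) / (growth of CHF).
INR growth factor: 1 + 0.0608×330/365 = 1.0549699.
That pins the CHF growth at 1.0912249.
r = (1.0912249 − 1)/(330/365) = 0.100900 → 10.09%.

10.09%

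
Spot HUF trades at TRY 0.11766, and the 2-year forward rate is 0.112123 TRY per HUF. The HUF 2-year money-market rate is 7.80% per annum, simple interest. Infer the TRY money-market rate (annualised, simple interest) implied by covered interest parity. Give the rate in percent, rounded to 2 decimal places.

5.08%

T = 2 years.
By CIP, F/S equals the TRY-to-HUF growth ratio: 0.112123/0.11766 = 0.9529407.
HUF growth factor: 1 + 0.0780×2 = 1.156000.
So the TRY growth factor = 1.1015994.
r = (1.1015994 − 1)/2 = 0.050800 → 5.08%.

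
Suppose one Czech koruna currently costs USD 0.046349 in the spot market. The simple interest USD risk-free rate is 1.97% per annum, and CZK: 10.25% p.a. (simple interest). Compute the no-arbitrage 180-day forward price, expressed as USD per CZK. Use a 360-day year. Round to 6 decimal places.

T = 180/360 years.
USD accumulates by 1 + 0.0197×180/360 = 1.009850.
Growth of 1 CZK over T: 1 + 0.1025×180/360 = 1.051250.
So F = 0.046349 × 1.009850 / 1.051250 = 0.04452370 (USD/CZK).

0.044524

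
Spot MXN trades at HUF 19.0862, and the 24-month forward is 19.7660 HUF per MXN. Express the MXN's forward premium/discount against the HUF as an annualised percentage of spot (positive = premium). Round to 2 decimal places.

T = 2 years.
Period premium: (19.7660 − 19.0862)/19.0862 = 0.0356174.
Annualise by dividing by T: 0.0356174 / 2 = 0.017809 → 1.78%.

+1.78%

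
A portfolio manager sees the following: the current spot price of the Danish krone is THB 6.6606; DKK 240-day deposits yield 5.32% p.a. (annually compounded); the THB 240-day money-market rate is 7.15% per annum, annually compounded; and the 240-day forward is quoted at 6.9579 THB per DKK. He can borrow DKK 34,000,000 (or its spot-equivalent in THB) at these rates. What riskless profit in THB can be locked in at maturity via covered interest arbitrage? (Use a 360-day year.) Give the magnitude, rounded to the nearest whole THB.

T = 240/360 years.
Route A — deposit DKK, sell forward: 34,000,000 × 1.03515940818 × 6.9579 = THB 244,886,211.97.
Route B — convert at spot, deposit THB: 34,000,000 × 6.6606 × 1.04711597082 = THB 237,130,301.60.
The quoted forward overvalues DKK, so borrow THB, buy DKK at spot, deposit the DKK at 5.32%, and sell the proceeds forward at 6.9579.
Profit = 244,886,211.97 − 237,130,301.60 = THB 7,755,910.

THB 7,755,910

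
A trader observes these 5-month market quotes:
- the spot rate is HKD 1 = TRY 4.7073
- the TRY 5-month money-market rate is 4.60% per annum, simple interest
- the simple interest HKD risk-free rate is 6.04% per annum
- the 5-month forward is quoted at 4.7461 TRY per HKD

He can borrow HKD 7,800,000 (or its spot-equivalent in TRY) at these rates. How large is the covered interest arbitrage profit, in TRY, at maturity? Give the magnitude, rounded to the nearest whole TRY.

TRY 530,558

T = 5/12 years.
Route A — deposit HKD, sell forward: 7,800,000 × 1.0251666667 × 4.7461 = TRY 37,951,239.43.
Route B — convert at spot, deposit TRY: 7,800,000 × 4.7073 × 1.0191666667 = TRY 37,420,681.35.
The quoted forward overvalues HKD, so borrow TRY, buy HKD at spot, deposit the HKD at 6.04%, and sell the proceeds forward at 4.7461.
Arbitrage profit = |37,951,239.43 − 37,420,681.35| = TRY 530,558.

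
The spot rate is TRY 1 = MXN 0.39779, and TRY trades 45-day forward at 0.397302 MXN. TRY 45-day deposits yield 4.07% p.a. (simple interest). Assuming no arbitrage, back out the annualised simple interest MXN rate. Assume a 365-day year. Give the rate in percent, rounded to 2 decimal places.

T = 45/365 years.
CIP gives F = S · g_MXN/g_TRY, so g_MXN/g_TRY = 0.397302/0.39779 = 0.9987732.
The TRY side grows by 1 + 0.0407×45/365 = 1.0050178.
Hence g_MXN = 1.0037848.
r = (1.0037848 − 1)/(45/365) = 0.030699 → 3.07%.

3.07%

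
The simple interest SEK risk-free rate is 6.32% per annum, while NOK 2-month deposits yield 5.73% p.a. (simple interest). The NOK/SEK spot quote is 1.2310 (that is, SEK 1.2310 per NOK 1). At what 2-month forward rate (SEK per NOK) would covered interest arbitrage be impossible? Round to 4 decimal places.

1.2322

T = 2/12 years.
SEK accumulates by 1 + 0.0632×2/12 = 1.0105333.
NOK accumulates by 1 + 0.0573×2/12 = 1.009550.
Forward (SEK per NOK) = 1.231 × 1.0105333 / 1.009550 = 1.232199.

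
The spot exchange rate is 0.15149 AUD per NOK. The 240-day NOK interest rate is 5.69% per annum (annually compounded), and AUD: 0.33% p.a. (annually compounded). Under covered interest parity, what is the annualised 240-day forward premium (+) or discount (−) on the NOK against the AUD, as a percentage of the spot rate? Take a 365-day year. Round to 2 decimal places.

T = 240/365 years.
No-arbitrage forward: 0.15149 × 1.0021686 / 1.0370582 = 0.14639344 AUD/NOK.
(F − S)/S ÷ T = (0.14639344 − 0.15149)/0.15149/(240/365) = -0.051165 → -5.12%.

-5.12%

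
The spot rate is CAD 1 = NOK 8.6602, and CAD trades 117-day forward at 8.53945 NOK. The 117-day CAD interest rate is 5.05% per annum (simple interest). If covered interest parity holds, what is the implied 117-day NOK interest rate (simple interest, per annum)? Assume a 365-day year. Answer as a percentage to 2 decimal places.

T = 117/365 years.
CIP gives F = S · g_NOK/g_CAD, so g_NOK/g_CAD = 8.53945/8.6602 = 0.9860569.
CAD growth factor: 1 + 0.0505×117/365 = 1.0161877.
That pins the NOK growth at 1.0020189.
(1.0020189 − 1)/T = 0.006298, i.e. 0.63%.

0.63%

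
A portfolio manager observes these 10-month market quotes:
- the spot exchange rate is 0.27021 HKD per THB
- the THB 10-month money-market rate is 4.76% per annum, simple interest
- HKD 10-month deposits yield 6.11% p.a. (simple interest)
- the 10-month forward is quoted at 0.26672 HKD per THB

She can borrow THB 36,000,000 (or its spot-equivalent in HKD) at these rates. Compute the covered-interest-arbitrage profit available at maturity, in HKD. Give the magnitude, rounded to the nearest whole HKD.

T = 10/12 years.
Invest the THB and cover forward: 36,000,000 × 1.039666667 × 0.26672 = HKD 9,982,796.16.
Convert at spot and invest in HKD: 36,000,000 × 0.27021 × 1.050916667 = HKD 10,222,854.93.
The quoted forward undervalues THB, so borrow THB, convert to HKD at spot, deposit the HKD at 6.11%, and buy THB forward at 0.26672 to cover the loan.
The gap between the two covered legs is HKD 240,059.

HKD 240,059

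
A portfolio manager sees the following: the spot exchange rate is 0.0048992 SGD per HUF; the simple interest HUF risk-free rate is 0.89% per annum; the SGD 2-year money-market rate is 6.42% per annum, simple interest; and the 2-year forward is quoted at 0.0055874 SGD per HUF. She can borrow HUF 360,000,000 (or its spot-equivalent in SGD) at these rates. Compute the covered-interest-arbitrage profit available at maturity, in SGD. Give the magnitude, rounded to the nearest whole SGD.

SGD 57,095

T = 2 years.
Route A — deposit HUF, sell forward: 360,000,000 × 1.017800 × 0.0055874 = SGD 2,047,268.06.
Route B — convert at spot, deposit SGD: 360,000,000 × 0.0048992 × 1.128400 = SGD 1,990,172.62.
The quoted forward overvalues HUF, so borrow SGD, buy HUF at spot, deposit the HUF at 0.89%, and sell the proceeds forward at 0.0055874.
The gap between the two covered legs is SGD 57,095.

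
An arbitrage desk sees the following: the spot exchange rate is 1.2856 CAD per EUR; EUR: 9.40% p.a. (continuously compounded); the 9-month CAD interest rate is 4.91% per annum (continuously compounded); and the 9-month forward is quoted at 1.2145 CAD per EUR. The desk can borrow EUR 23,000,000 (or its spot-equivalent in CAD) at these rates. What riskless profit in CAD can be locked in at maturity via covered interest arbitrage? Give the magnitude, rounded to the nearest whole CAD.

T = 9/12 years.
Route A — deposit EUR, sell forward: 23,000,000 × 1.0730445694 × 1.2145 = CAD 29,973,890.48.
Route B — convert at spot, deposit CAD: 23,000,000 × 1.2856 × 1.0375114404 = CAD 30,677,968.28.
The quoted forward undervalues EUR, so borrow EUR, convert to CAD at spot, deposit the CAD at 4.91%, and buy EUR forward at 1.2145 to cover the loan.
Profit = 30,677,968.28 − 29,973,890.48 = CAD 704,078.

CAD 704,078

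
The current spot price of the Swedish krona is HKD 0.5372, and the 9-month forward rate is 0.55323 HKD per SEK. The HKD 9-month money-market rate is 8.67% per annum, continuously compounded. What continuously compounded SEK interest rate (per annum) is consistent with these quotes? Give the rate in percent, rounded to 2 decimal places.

T = 9/12 years.
By CIP, F/S equals the HKD-to-SEK growth ratio: 0.55323/0.5372 = 1.0298399.
The HKD side grows by e^(0.0867×9/12) = 1.0671857.
Hence g_SEK = 1.0362637.
r = ln(1.0362637)/(9/12) = 0.047496 → 4.75%.

4.75%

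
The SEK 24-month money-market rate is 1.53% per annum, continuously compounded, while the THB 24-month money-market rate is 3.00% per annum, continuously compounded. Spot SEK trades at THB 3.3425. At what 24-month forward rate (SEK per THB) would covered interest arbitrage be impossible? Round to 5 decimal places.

T = 2 years.
THB accumulates by e^(0.0300×2) = 1.0618365.
Growth of 1 SEK over T: e^(0.0153×2) = 1.031073.
CIP: F = S · (grow THB)/(grow SEK) = 3.3425 × 1.0618365/1.031073 = 3.442228 THB per SEK.
Quoted the other way: 1/3.442228 = 0.29051 SEK per THB.

0.29051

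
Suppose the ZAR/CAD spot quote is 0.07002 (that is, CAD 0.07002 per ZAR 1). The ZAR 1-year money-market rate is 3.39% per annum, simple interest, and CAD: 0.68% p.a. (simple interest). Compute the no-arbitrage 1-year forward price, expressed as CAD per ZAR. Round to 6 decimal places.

T = 1 year.
CAD growth factor: 1 + 0.0068×1 = 1.006800.
ZAR growth factor: 1 + 0.0339×1 = 1.033900.
So F = 0.07002 × 1.006800 / 1.033900 = 0.06818468 (CAD/ZAR).

0.068185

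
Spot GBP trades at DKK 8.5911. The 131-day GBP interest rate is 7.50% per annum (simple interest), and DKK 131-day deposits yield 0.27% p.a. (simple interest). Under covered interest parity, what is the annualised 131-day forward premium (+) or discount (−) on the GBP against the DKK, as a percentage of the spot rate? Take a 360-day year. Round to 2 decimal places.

T = 131/360 years.
No-arbitrage forward: 8.5911 × 1.0009825 / 1.0272917 = 8.3710798 DKK/GBP.
(F − S)/S ÷ T = (8.3710798 − 8.5911)/8.5911/(131/360) = -0.070379 → -7.04%.

-7.04%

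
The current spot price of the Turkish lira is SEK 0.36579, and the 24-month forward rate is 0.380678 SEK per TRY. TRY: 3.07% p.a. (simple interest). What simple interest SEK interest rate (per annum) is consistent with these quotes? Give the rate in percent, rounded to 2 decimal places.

5.23%

T = 2 years.
F/S = 0.380678/0.36579 = 1.0407009 = (growth of SEK) / (growth of TRY).
The TRY side grows by 1 + 0.0307×2 = 1.061400.
Hence g_SEK = 1.1045999.
r = (1.1045999 − 1)/2 = 0.052300 → 5.23%.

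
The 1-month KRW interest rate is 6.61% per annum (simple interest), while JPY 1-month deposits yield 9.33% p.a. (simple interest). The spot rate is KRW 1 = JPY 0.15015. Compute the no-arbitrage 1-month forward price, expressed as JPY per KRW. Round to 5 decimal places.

0.15049

T = 1/12 years.
JPY growth factor: 1 + 0.0933×1/12 = 1.007775.
KRW growth factor: 1 + 0.0661×1/12 = 1.0055083.
So F = 0.15015 × 1.007775 / 1.0055083 = 0.1504885 (JPY/KRW).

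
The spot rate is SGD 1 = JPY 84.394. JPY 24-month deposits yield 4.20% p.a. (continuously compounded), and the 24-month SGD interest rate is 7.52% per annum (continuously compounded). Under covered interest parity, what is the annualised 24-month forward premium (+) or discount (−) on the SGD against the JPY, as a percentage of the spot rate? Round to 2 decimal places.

-3.21%

T = 2 years.
F = S · g_JPY/g_SGD = 84.394 × 1.0876289/1.1622991 = 78.972231.
(F − S)/S ÷ T = (78.972231 − 84.394)/84.394/2 = -0.032122 → -3.21%.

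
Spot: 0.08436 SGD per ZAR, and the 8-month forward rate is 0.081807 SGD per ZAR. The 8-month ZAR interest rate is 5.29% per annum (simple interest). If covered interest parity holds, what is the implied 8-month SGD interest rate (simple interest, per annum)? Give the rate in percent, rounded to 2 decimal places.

T = 8/12 years.
F/S = 0.081807/0.08436 = 0.9697368 = (growth of SGD) / (growth of ZAR).
The ZAR side grows by 1 + 0.0529×8/12 = 1.0352667.
Hence g_SGD = 1.0039362.
r = (1.0039362 − 1)/(8/12) = 0.005904 → 0.59%.

0.59%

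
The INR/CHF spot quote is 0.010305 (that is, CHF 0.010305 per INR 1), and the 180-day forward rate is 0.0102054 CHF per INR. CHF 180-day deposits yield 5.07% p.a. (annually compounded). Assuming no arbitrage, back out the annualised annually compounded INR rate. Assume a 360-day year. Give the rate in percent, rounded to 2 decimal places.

T = 180/360 years.
CIP gives F = S · g_CHF/g_INR, so g_CHF/g_INR = 0.0102054/0.010305 = 0.9903348.
CHF growth factor: (1 + 0.0507)^(180/360) = 1.0250366.
That pins the INR growth at 1.0350405.
Annualise: 1.0350405^(360/180) − 1 = 0.071309 = 7.13%.

7.13%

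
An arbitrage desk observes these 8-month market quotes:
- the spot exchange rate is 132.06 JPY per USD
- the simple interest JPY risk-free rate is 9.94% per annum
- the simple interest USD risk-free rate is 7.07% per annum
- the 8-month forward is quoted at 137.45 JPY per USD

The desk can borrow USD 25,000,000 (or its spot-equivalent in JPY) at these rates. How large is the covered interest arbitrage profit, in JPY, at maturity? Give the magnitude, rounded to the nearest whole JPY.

JPY 77,932,517

T = 8/12 years.
Keep in USD, deliver into the forward: 25,000,000·1.047133333333·137.45 = JPY 3,598,211,916.67.
Swap to JPY now, deposit: 25,000,000·132.06·1.066266666667 = JPY 3,520,279,400.00.
The quoted forward overvalues USD, so borrow JPY, buy USD at spot, deposit the USD at 7.07%, and sell the proceeds forward at 137.45.
The gap between the two covered legs is JPY 77,932,517.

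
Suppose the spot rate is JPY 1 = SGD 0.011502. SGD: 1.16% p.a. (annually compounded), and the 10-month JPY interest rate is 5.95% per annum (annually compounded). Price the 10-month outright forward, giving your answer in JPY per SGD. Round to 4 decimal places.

T = 10/12 years.
SGD accumulates by (1 + 0.0116)^(10/12) = 1.00965736.
Growth of 1 JPY over T: (1 + 0.0595)^(10/12) = 1.04934299.
Forward (SGD per JPY) = 0.011502 × 1.00965736 / 1.04934299 = 0.011067000.
Quoted the other way: 1/0.011067000 = 90.3587 JPY per SGD.

90.3587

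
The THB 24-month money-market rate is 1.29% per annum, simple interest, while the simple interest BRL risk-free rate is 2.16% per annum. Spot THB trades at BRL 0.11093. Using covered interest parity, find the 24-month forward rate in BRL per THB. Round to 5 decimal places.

T = 2 years.
BRL growth factor: 1 + 0.0216×2 = 1.043200.
Growth of 1 THB over T: 1 + 0.0129×2 = 1.025800.
Forward (BRL per THB) = 0.11093 × 1.043200 / 1.025800 = 0.1128116.

0.11281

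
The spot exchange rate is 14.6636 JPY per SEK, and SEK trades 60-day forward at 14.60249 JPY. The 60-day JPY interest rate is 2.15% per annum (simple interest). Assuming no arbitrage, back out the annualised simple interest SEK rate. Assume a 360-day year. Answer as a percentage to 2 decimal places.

4.67%

T = 60/360 years.
F/S = 14.60249/14.6636 = 0.9958325 = (growth of JPY) / (growth of SEK).
The JPY side grows by 1 + 0.0215×60/360 = 1.0035833.
So the SEK growth factor = 1.0077832.
r = (1.0077832 − 1)/(60/360) = 0.046699 → 4.67%.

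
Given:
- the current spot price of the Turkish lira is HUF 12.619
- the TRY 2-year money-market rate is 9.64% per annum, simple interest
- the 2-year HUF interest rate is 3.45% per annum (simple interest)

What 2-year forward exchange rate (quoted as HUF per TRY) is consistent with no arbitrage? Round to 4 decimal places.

11.3093

T = 2 years.
Growth of 1 HUF over T: 1 + 0.0345×2 = 1.069000.
Growth of 1 TRY over T: 1 + 0.0964×2 = 1.192800.
CIP: F = S · (grow HUF)/(grow TRY) = 12.619 × 1.069000/1.192800 = 11.309282 HUF per TRY.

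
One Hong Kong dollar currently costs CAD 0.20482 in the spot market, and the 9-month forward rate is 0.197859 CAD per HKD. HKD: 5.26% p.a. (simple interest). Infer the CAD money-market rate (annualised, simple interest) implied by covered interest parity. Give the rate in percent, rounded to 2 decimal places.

T = 9/12 years.
CIP gives F = S · g_CAD/g_HKD, so g_CAD/g_HKD = 0.197859/0.20482 = 0.9660141.
HKD growth factor: 1 + 0.0526×9/12 = 1.039450.
That pins the CAD growth at 1.0041234.
(1.0041234 − 1)/T = 0.005498, i.e. 0.55%.

0.55%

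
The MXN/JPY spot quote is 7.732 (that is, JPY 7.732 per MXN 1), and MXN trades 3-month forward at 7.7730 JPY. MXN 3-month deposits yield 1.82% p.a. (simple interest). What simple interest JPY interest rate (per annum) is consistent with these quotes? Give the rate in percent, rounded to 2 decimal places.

T = 3/12 years.
By CIP, F/S equals the JPY-to-MXN growth ratio: 7.773/7.732 = 1.0053026.
The MXN side grows by 1 + 0.0182×3/12 = 1.004550.
That pins the JPY growth at 1.0098767.
(1.0098767 − 1)/T = 0.039507, i.e. 3.95%.

3.95%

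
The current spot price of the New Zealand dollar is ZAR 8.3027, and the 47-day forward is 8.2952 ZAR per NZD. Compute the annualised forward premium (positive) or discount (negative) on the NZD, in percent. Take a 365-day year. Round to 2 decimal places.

T = 47/365 years.
Period premium: (8.2952 − 8.3027)/8.3027 = -0.0009033.
Annualise by dividing by T: -0.0009033 / (47/365) = -0.007015 → -0.70%.

-0.70%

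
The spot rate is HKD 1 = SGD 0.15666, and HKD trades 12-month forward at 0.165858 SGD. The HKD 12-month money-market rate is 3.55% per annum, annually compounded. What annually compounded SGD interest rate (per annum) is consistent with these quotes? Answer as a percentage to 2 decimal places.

9.63%

T = 1 year.
By CIP, F/S equals the SGD-to-HKD growth ratio: 0.165858/0.15666 = 1.0587131.
HKD growth factor: (1 + 0.0355)^1 = 1.035500.
So the SGD growth factor = 1.0962974.
Annualise: 1.0962974^(1/1) − 1 = 0.096297 = 9.63%.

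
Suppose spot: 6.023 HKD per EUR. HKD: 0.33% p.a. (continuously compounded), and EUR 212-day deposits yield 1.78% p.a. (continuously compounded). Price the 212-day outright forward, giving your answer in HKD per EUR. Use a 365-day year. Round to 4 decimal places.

5.9725

T = 212/365 years.
HKD growth factor: e^(0.0033×212/365) = 1.0019186.
EUR accumulates by e^(0.0178×212/365) = 1.0103923.
CIP: F = S · (grow HKD)/(grow EUR) = 6.023 × 1.0019186/1.0103923 = 5.972488 HKD per EUR.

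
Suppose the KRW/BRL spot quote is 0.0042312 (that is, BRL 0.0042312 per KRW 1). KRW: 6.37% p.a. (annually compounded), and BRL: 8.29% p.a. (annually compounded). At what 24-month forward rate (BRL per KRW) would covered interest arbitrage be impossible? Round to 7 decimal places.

T = 2 years.
Growth of 1 BRL over T: (1 + 0.0829)^2 = 1.1726724.
KRW accumulates by (1 + 0.0637)^2 = 1.1314577.
CIP: F = S · (grow BRL)/(grow KRW) = 0.0042312 × 1.1726724/1.1314577 = 0.004385327 BRL per KRW.

0.0043853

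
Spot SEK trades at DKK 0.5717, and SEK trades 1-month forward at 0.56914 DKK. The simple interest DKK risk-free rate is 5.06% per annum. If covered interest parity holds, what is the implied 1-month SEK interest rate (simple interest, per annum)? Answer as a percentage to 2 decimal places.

T = 1/12 years.
By CIP, F/S equals the DKK-to-SEK growth ratio: 0.56914/0.5717 = 0.9955221.
DKK growth factor: 1 + 0.0506×1/12 = 1.0042167.
Hence g_SEK = 1.0087337.
(1.0087337 − 1)/T = 0.104804, i.e. 10.48%.

10.48%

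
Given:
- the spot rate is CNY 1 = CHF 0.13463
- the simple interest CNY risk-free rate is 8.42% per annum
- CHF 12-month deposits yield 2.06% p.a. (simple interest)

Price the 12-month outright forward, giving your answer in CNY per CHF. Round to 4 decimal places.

7.8906

T = 1 year.
CHF growth factor: 1 + 0.0206×1 = 1.020600.
CNY accumulates by 1 + 0.0842×1 = 1.084200.
So F = 0.13463 × 1.020600 / 1.084200 = 0.1267325 (CHF/CNY).
Quoted the other way: 1/0.1267325 = 7.8906 CNY per CHF.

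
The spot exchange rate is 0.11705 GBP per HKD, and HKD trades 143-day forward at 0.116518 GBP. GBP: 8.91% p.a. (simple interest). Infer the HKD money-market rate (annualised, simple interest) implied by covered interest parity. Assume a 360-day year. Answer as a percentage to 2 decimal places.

10.10%

T = 143/360 years.
By CIP, F/S equals the GBP-to-HKD growth ratio: 0.116518/0.11705 = 0.9954549.
The GBP side grows by 1 + 0.0891×143/360 = 1.0353925.
Hence g_HKD = 1.0401199.
(1.0401199 − 1)/T = 0.101001, i.e. 10.10%.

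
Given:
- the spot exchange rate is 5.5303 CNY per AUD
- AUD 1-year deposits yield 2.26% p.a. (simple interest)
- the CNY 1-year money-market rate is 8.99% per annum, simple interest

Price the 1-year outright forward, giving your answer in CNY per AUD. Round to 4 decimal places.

5.8943

T = 1 year.
Growth of 1 CNY over T: 1 + 0.0899×1 = 1.089900.
Growth of 1 AUD over T: 1 + 0.0226×1 = 1.022600.
CIP: F = S · (grow CNY)/(grow AUD) = 5.5303 × 1.089900/1.022600 = 5.894264 CNY per AUD.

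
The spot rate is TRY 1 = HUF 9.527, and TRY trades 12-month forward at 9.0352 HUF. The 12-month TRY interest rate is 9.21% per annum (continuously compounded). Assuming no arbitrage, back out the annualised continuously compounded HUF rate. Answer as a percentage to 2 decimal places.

T = 1 year.
By CIP, F/S equals the HUF-to-TRY growth ratio: 9.0352/9.527 = 0.9483783.
TRY growth factor: e^(0.0921×1) = 1.0964745.
So the HUF growth factor = 1.0398726.
Take logs: ln 1.0398726 / 1 = 0.039098, so 3.91%.

3.91%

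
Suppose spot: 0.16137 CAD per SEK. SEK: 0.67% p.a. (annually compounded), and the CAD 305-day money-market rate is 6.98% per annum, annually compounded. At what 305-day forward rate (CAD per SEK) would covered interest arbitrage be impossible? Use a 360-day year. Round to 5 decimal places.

0.16990

T = 305/360 years.
Growth of 1 CAD over T: (1 + 0.0698)^(305/360) = 1.058829.
SEK growth factor: (1 + 0.0067)^(305/360) = 1.0056735.
Forward (CAD per SEK) = 0.16137 × 1.058829 / 1.0056735 = 0.1698993.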